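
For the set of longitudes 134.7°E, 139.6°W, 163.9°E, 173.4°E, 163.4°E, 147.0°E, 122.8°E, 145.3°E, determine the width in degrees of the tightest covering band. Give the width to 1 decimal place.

Sort the longitudes: -139.6°, +122.8°, +134.7°, +145.3°, +147.0°, +163.4°, +163.9°, +173.4°.
Eastward gaps between consecutive values (wrapping around): 262.4°, 11.9°, 10.6°, 1.7°, 16.4°, 0.5°, 9.5°, 47.0°.
Largest gap = 262.4° ⇒ minimal covering band is its complement: 360° − 262.4° = 97.6°.
Band runs from +122.8° eastward to -139.6°, crossing the antimeridian.

97.6°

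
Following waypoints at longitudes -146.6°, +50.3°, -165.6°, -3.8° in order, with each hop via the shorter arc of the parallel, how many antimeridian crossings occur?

Leg 1: -146.6° → +50.3°, shortest Δλ = -163.1° (west) — crosses 180°.
Leg 2: +50.3° → -165.6°, shortest Δλ = 144.1° (east) — crosses 180°.
Leg 3: -165.6° → -3.8°, shortest Δλ = 161.8° (east) — does not cross 180°.
Total crossings: 2.

2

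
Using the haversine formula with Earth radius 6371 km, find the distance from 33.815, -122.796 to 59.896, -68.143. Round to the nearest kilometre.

Δλ = -68.143 − -122.796 = 54.653°.
Δφ = 59.896 − 33.815 = 26.081°.
a = sin²(Δφ/2) + cos φ₁ · cos φ₂ · sin²(Δλ/2) = 0.138732.
c = 2·atan2(√a, √(1−a)) = 0.76333 rad → d = 6371·c ≈ 4863.20 km.

4863 km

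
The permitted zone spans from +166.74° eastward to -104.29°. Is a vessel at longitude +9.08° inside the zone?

No

Band width going east from +166.74° to -104.29°: ((-104.29 − 166.74) mod 360) = 88.97°.
Offset of +9.08° east of the west edge: ((9.08 − 166.74) mod 360) = 202.34°.
202.34° > 88.97° ⇒ outside.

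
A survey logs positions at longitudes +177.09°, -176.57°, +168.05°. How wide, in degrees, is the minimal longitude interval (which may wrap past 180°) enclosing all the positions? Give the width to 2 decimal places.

Sort the longitudes: -176.57°, +168.05°, +177.09°.
Eastward gaps between consecutive values (wrapping around): 344.62°, 9.04°, 6.34°.
Largest gap = 344.62° ⇒ minimal covering band is its complement: 360° − 344.62° = 15.38°.
Band runs from +168.05° eastward to -176.57°, crossing the antimeridian.

15.38°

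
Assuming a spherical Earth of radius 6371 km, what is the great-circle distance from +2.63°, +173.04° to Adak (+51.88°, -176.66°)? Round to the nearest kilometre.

Δλ = -176.66 − 173.04 = -349.70°; wrapped into (−180°, 180°]: 10.30°.
Δφ = 51.88 − 2.63 = 49.25°.
a = sin²(Δφ/2) + cos φ₁ · cos φ₂ · sin²(Δλ/2) = 0.178589.
c = 2·atan2(√a, √(1−a)) = 0.87262 rad → d = 6371·c ≈ 5559.46 km.

5559 km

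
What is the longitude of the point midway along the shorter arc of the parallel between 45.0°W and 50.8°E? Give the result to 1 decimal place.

Signed shortest Δλ from -45.0° to +50.8° is +95.8°.
Midpoint longitude = -45.0° + (+95.8°)/2 = -45.0° + 47.9° = +2.9°.

2.9°E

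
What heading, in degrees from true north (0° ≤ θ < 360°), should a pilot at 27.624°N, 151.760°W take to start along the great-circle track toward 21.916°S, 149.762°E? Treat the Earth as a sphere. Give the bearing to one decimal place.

234.9°

Δλ = 149.762 − -151.760 = 301.522°; wrapped into (−180°, 180°]: -58.478°.
θ = atan2( sin Δλ · cos φ₂ , cos φ₁ · sin φ₂ − sin φ₁ · cos φ₂ · cos Δλ )
  = atan2(-0.79084, -0.55560) = -125.090° → normalised to [0°, 360°): 234.910°.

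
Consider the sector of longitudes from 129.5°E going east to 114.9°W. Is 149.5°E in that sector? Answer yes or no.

Band width going east from +129.5° to -114.9°: ((-114.9 − 129.5) mod 360) = 115.6°.
Offset of +149.5° east of the west edge: ((149.5 − 129.5) mod 360) = 20.0°.
20.0° ≤ 115.6° ⇒ inside.

Yes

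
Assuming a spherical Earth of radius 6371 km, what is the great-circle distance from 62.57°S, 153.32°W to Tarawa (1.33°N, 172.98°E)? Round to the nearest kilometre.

Δλ = 172.98 − -153.32 = 326.30°; wrapped into (−180°, 180°]: -33.70°.
Δφ = 1.33 − -62.57 = 63.90°.
a = sin²(Δφ/2) + cos φ₁ · cos φ₂ · sin²(Δλ/2) = 0.318726.
c = 2·atan2(√a, √(1−a)) = 1.19980 rad → d = 6371·c ≈ 7643.90 km.

7644 km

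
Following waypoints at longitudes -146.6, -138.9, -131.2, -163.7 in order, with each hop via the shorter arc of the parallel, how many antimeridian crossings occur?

0

Leg 1: -146.6° → -138.9°, shortest Δλ = 7.7° (east) — does not cross 180°.
Leg 2: -138.9° → -131.2°, shortest Δλ = 7.7° (east) — does not cross 180°.
Leg 3: -131.2° → -163.7°, shortest Δλ = -32.5° (west) — does not cross 180°.
Total crossings: 0.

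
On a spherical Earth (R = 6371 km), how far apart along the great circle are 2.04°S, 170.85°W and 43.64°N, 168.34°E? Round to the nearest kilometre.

Δλ = 168.34 − -170.85 = 339.19°; wrapped into (−180°, 180°]: -20.81°.
Δφ = 43.64 − -2.04 = 45.68°.
a = sin²(Δφ/2) + cos φ₁ · cos φ₂ · sin²(Δλ/2) = 0.174258.
c = 2·atan2(√a, √(1−a)) = 0.86126 rad → d = 6371·c ≈ 5487.07 km.

5487 km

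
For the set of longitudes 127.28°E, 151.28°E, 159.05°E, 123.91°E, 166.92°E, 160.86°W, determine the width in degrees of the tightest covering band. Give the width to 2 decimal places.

75.23°

Sort the longitudes: -160.86°, +123.91°, +127.28°, +151.28°, +159.05°, +166.92°.
Eastward gaps between consecutive values (wrapping around): 284.77°, 3.37°, 24.00°, 7.77°, 7.87°, 32.22°.
Largest gap = 284.77° ⇒ minimal covering band is its complement: 360° − 284.77° = 75.23°.
Band runs from +123.91° eastward to -160.86°, crossing the antimeridian.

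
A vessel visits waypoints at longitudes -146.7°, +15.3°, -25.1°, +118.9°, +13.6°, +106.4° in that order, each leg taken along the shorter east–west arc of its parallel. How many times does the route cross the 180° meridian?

Leg 1: -146.7° → +15.3°, shortest Δλ = 162.0° (east) — does not cross 180°.
Leg 2: +15.3° → -25.1°, shortest Δλ = -40.4° (west) — does not cross 180°.
Leg 3: -25.1° → +118.9°, shortest Δλ = 144.0° (east) — does not cross 180°.
Leg 4: +118.9° → +13.6°, shortest Δλ = -105.3° (west) — does not cross 180°.
Leg 5: +13.6° → +106.4°, shortest Δλ = 92.8° (east) — does not cross 180°.
Total crossings: 0.

0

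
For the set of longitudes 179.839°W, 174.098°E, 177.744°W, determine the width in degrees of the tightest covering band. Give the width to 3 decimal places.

8.158°

Sort the longitudes: -179.839°, -177.744°, +174.098°.
Eastward gaps between consecutive values (wrapping around): 2.095°, 351.842°, 6.063°.
Largest gap = 351.842° ⇒ minimal covering band is its complement: 360° − 351.842° = 8.158°.
Band runs from +174.098° eastward to -177.744°, crossing the antimeridian.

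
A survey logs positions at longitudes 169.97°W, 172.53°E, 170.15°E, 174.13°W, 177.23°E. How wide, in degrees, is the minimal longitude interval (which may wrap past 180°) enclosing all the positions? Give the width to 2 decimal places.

19.88°

Sort the longitudes: -174.13°, -169.97°, +170.15°, +172.53°, +177.23°.
Eastward gaps between consecutive values (wrapping around): 4.16°, 340.12°, 2.38°, 4.70°, 8.64°.
Largest gap = 340.12° ⇒ minimal covering band is its complement: 360° − 340.12° = 19.88°.
Band runs from +170.15° eastward to -169.97°, crossing the antimeridian.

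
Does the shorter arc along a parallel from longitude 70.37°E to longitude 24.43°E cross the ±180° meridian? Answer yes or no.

Signed shortest Δλ = ((24.43 − 70.37 + 180) mod 360) − 180 = -45.94°.
Going west by 45.94° from +70.37° reaches +24.43° without touching 180°.

No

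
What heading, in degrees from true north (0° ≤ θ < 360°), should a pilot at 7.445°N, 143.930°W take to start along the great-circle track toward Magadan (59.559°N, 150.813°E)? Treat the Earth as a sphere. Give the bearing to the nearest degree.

331°

Δλ = 150.813 − -143.930 = 294.743°; wrapped into (−180°, 180°]: -65.257°.
θ = atan2( sin Δλ · cos φ₂ , cos φ₁ · sin φ₂ − sin φ₁ · cos φ₂ · cos Δλ )
  = atan2(-0.46014, 0.82741) = -29.079° → normalised to [0°, 360°): 330.921°.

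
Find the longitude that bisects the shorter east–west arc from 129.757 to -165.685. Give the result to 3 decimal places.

+162.036°

Signed shortest Δλ from +129.757° to -165.685° is +64.558°.
Midpoint longitude = +129.757° + (+64.558°)/2 = +129.757° + 32.279° = +162.036°.
(The naïve average (+129.757 + -165.685)/2 = -17.964° is on the wrong side of the globe.)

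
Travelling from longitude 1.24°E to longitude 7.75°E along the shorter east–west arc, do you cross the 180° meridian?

No

Signed shortest Δλ = ((7.75 − 1.24 + 180) mod 360) − 180 = 6.51°.
Going east by 6.51° from +1.24° reaches +7.75° without touching 180°.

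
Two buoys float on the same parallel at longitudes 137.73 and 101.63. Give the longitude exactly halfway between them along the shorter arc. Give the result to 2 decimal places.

+119.68°

Signed shortest Δλ from +137.73° to +101.63° is -36.10°.
Midpoint longitude = +137.73° + (-36.10°)/2 = +137.73° − 18.05° = +119.68°.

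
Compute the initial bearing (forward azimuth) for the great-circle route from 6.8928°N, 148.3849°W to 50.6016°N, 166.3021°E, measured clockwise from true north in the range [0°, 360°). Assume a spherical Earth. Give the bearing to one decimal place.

Δλ = 166.3021 − -148.3849 = 314.6870°; wrapped into (−180°, 180°]: -45.3130°.
θ = atan2( sin Δλ · cos φ₂ , cos φ₁ · sin φ₂ − sin φ₁ · cos φ₂ · cos Δλ )
  = atan2(-0.45125, 0.71360) = -32.308° → normalised to [0°, 360°): 327.692°.

327.7°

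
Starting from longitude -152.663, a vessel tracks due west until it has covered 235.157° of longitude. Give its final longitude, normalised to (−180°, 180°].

Start at -152.663°; shift −235.157° → -387.820°.
-387.820° lies outside (−180°, 180°]; add 360° → -27.820°.

-27.820°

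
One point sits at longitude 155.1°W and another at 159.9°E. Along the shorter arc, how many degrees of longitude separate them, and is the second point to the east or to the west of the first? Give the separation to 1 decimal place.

Raw difference: 159.9 − -155.1 = 315.0°.
Normalise into (−180°, 180°]: 315.0° − 360° = -45.0°.
Negative ⇒ the second point lies to the west; separation 45.0°.

45.0° west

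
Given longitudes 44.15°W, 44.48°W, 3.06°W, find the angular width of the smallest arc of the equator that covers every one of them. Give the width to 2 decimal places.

41.42°

Sort the longitudes: -44.48°, -44.15°, -3.06°.
Eastward gaps between consecutive values (wrapping around): 0.33°, 41.09°, 318.58°.
Largest gap = 318.58° ⇒ minimal covering band is its complement: 360° − 318.58° = 41.42°.
Band runs from -44.48° eastward to -3.06°.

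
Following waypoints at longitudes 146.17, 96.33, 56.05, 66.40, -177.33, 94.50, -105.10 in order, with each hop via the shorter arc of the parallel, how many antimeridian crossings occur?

3

Leg 1: +146.17° → +96.33°, shortest Δλ = -49.84° (west) — does not cross 180°.
Leg 2: +96.33° → +56.05°, shortest Δλ = -40.28° (west) — does not cross 180°.
Leg 3: +56.05° → +66.40°, shortest Δλ = 10.35° (east) — does not cross 180°.
Leg 4: +66.40° → -177.33°, shortest Δλ = 116.27° (east) — crosses 180°.
Leg 5: -177.33° → +94.50°, shortest Δλ = -88.17° (west) — crosses 180°.
Leg 6: +94.50° → -105.10°, shortest Δλ = 160.4° (east) — crosses 180°.
Total crossings: 3.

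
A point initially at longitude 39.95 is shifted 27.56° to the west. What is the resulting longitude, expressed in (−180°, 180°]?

+12.39°

Start at +39.95°; shift −27.56° → +12.39°.
+12.39° already lies in (−180°, 180°].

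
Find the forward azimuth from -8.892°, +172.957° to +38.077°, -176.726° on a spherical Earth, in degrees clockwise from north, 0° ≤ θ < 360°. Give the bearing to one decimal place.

Δλ = -176.726 − 172.957 = -349.683°; wrapped into (−180°, 180°]: 10.317°.
θ = atan2( sin Δλ · cos φ₂ , cos φ₁ · sin φ₂ − sin φ₁ · cos φ₂ · cos Δλ )
  = atan2(0.14098, 0.72902) = 10.945° → normalised to [0°, 360°): 10.945°.

10.9°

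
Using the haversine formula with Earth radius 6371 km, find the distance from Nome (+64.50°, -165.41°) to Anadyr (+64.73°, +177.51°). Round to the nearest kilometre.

812 km

Δλ = 177.51 − -165.41 = 342.92°; wrapped into (−180°, 180°]: -17.08°.
Δφ = 64.73 − 64.50 = 0.23°.
a = sin²(Δφ/2) + cos φ₁ · cos φ₂ · sin²(Δλ/2) = 0.004057.
c = 2·atan2(√a, √(1−a)) = 0.12747 rad → d = 6371·c ≈ 812.12 km.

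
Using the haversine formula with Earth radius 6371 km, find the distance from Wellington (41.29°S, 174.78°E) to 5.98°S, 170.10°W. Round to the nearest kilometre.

4203 km

Δλ = -170.10 − 174.78 = -344.88°; wrapped into (−180°, 180°]: 15.12°.
Δφ = -5.98 − -41.29 = 35.31°.
a = sin²(Δφ/2) + cos φ₁ · cos φ₂ · sin²(Δλ/2) = 0.104917.
c = 2·atan2(√a, √(1−a)) = 0.65972 rad → d = 6371·c ≈ 4203.05 km.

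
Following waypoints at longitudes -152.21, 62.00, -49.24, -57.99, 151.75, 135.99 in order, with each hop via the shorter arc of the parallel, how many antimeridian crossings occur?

Leg 1: -152.21° → +62.00°, shortest Δλ = -145.79° (west) — crosses 180°.
Leg 2: +62.00° → -49.24°, shortest Δλ = -111.24° (west) — does not cross 180°.
Leg 3: -49.24° → -57.99°, shortest Δλ = -8.75° (west) — does not cross 180°.
Leg 4: -57.99° → +151.75°, shortest Δλ = -150.26° (west) — crosses 180°.
Leg 5: +151.75° → +135.99°, shortest Δλ = -15.76° (west) — does not cross 180°.
Total crossings: 2.

2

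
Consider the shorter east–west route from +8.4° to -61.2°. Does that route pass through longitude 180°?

Signed shortest Δλ = ((-61.2 − 8.4 + 180) mod 360) − 180 = -69.6°.
Going west by 69.6° from +8.4° reaches -61.2° without touching 180°.

No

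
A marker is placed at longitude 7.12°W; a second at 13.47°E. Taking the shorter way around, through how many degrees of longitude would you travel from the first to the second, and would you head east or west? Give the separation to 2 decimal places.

Raw difference: 13.47 − -7.12 = 20.59°.
Normalise into (−180°, 180°]: 20.59° stays 20.59°.
Positive ⇒ the second point lies to the east; separation 20.59°.

20.59° east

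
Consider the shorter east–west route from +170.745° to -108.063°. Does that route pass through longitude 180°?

Yes

Naïve |-108.063 − 170.745| = 278.808° > 180°, so the shorter arc goes the other way round — across 180°.
Signed shortest Δλ = ((-108.063 − 170.745 + 180) mod 360) − 180 = 81.192°.
Going east by 81.192° from +170.745° passes through 180° before reaching -108.063°.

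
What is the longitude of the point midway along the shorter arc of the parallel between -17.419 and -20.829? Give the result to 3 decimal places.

Signed shortest Δλ from -17.419° to -20.829° is -3.410°.
Midpoint longitude = -17.419° + (-3.410°)/2 = -17.419° − 1.705° = -19.124°.

-19.124°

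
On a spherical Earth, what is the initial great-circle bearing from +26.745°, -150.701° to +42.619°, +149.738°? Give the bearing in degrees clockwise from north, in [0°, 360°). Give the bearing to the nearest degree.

305°

Δλ = 149.738 − -150.701 = 300.439°; wrapped into (−180°, 180°]: -59.561°.
θ = atan2( sin Δλ · cos φ₂ , cos φ₁ · sin φ₂ − sin φ₁ · cos φ₂ · cos Δλ )
  = atan2(-0.63445, 0.43691) = -55.447° → normalised to [0°, 360°): 304.553°.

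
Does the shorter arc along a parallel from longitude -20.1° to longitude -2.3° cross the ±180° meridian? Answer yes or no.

No

Signed shortest Δλ = ((-2.3 − -20.1 + 180) mod 360) − 180 = 17.8°.
Going east by 17.8° from -20.1° reaches -2.3° without touching 180°.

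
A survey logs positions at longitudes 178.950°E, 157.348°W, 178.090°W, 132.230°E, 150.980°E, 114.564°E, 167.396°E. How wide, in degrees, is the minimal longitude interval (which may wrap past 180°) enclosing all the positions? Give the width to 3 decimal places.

Sort the longitudes: -178.090°, -157.348°, +114.564°, +132.230°, +150.980°, +167.396°, +178.950°.
Eastward gaps between consecutive values (wrapping around): 20.742°, 271.912°, 17.666°, 18.750°, 16.416°, 11.554°, 2.960°.
Largest gap = 271.912° ⇒ minimal covering band is its complement: 360° − 271.912° = 88.088°.
Band runs from +114.564° eastward to -157.348°, crossing the antimeridian.

88.088°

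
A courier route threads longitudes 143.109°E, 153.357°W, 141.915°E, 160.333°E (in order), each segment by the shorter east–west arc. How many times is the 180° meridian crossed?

Leg 1: +143.109° → -153.357°, shortest Δλ = 63.534° (east) — crosses 180°.
Leg 2: -153.357° → +141.915°, shortest Δλ = -64.728° (west) — crosses 180°.
Leg 3: +141.915° → +160.333°, shortest Δλ = 18.418° (east) — does not cross 180°.
Total crossings: 2.

2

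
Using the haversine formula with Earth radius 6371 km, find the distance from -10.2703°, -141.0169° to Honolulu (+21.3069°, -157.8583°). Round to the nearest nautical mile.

Δλ = -157.8583 − -141.0169 = -16.8414°.
Δφ = 21.3069 − -10.2703 = 31.5772°.
a = sin²(Δφ/2) + cos φ₁ · cos φ₂ · sin²(Δλ/2) = 0.093691.
c = 2·atan2(√a, √(1−a)) = 0.62217 rad → d = 6371·c ≈ 3963.82 km ≈ 2140.29 nmi.

2140 nmi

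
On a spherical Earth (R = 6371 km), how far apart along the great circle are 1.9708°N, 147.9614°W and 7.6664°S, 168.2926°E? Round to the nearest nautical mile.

Δλ = 168.2926 − -147.9614 = 316.2540°; wrapped into (−180°, 180°]: -43.7460°.
Δφ = -7.6664 − 1.9708 = -9.6372°.
a = sin²(Δφ/2) + cos φ₁ · cos φ₂ · sin²(Δλ/2) = 0.144528.
c = 2·atan2(√a, √(1−a)) = 0.77996 rad → d = 6371·c ≈ 4969.11 km ≈ 2683.10 nmi.

2683 nmi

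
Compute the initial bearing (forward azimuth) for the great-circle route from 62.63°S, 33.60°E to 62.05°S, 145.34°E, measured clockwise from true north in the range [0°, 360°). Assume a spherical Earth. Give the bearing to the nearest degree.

142°

Δλ = 145.34 − 33.60 = 111.74°.
θ = atan2( sin Δλ · cos φ₂ , cos φ₁ · sin φ₂ − sin φ₁ · cos φ₂ · cos Δλ )
  = atan2(0.43536, -0.56028) = 142.151° → normalised to [0°, 360°): 142.151°.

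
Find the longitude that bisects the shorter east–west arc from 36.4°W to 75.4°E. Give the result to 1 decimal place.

Signed shortest Δλ from -36.4° to +75.4° is +111.8°.
Midpoint longitude = -36.4° + (+111.8°)/2 = -36.4° + 55.9° = +19.5°.

19.5°E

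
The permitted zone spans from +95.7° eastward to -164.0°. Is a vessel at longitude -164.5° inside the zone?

Yes

Band width going east from +95.7° to -164.0°: ((-164.0 − 95.7) mod 360) = 100.3°.
Offset of -164.5° east of the west edge: ((-164.5 − 95.7) mod 360) = 99.8°.
99.8° ≤ 100.3° ⇒ inside.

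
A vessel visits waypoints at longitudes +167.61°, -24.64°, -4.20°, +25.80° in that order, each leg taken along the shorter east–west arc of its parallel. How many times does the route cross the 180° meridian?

1

Leg 1: +167.61° → -24.64°, shortest Δλ = 167.75° (east) — crosses 180°.
Leg 2: -24.64° → -4.20°, shortest Δλ = 20.44° (east) — does not cross 180°.
Leg 3: -4.20° → +25.80°, shortest Δλ = 30.0° (east) — does not cross 180°.
Total crossings: 1.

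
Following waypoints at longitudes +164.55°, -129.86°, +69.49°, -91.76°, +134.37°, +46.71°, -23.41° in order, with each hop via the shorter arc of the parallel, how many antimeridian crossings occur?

3

Leg 1: +164.55° → -129.86°, shortest Δλ = 65.59° (east) — crosses 180°.
Leg 2: -129.86° → +69.49°, shortest Δλ = -160.65° (west) — crosses 180°.
Leg 3: +69.49° → -91.76°, shortest Δλ = -161.25° (west) — does not cross 180°.
Leg 4: -91.76° → +134.37°, shortest Δλ = -133.87° (west) — crosses 180°.
Leg 5: +134.37° → +46.71°, shortest Δλ = -87.66° (west) — does not cross 180°.
Leg 6: +46.71° → -23.41°, shortest Δλ = -70.12° (west) — does not cross 180°.
Total crossings: 3.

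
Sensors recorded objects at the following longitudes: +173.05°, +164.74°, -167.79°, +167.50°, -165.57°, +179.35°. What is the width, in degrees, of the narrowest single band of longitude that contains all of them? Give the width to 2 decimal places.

Sort the longitudes: -167.79°, -165.57°, +164.74°, +167.50°, +173.05°, +179.35°.
Eastward gaps between consecutive values (wrapping around): 2.22°, 330.31°, 2.76°, 5.55°, 6.30°, 12.86°.
Largest gap = 330.31° ⇒ minimal covering band is its complement: 360° − 330.31° = 29.69°.
Band runs from +164.74° eastward to -165.57°, crossing the antimeridian.

29.69°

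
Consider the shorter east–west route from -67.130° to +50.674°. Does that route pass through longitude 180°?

No

Signed shortest Δλ = ((50.674 − -67.130 + 180) mod 360) − 180 = 117.804°.
Going east by 117.804° from -67.130° reaches +50.674° without touching 180°.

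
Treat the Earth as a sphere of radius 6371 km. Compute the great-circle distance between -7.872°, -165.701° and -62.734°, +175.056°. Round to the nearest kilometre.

Δλ = 175.056 − -165.701 = 340.757°; wrapped into (−180°, 180°]: -19.243°.
Δφ = -62.734 − -7.872 = -54.862°.
a = sin²(Δφ/2) + cos φ₁ · cos φ₂ · sin²(Δλ/2) = 0.224903.
c = 2·atan2(√a, √(1−a)) = 0.98820 rad → d = 6371·c ≈ 6295.83 km.

6296 km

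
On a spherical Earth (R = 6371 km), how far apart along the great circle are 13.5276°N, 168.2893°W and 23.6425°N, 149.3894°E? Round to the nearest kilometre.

4582 km

Δλ = 149.3894 − -168.2893 = 317.6787°; wrapped into (−180°, 180°]: -42.3213°.
Δφ = 23.6425 − 13.5276 = 10.1149°.
a = sin²(Δφ/2) + cos φ₁ · cos φ₂ · sin²(Δλ/2) = 0.123832.
c = 2·atan2(√a, √(1−a)) = 0.71919 rad → d = 6371·c ≈ 4581.99 km.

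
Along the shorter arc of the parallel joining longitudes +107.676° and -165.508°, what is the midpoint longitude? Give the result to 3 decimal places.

+151.084°

Signed shortest Δλ from +107.676° to -165.508° is +86.816°.
Midpoint longitude = +107.676° + (+86.816°)/2 = +107.676° + 43.408° = +151.084°.
(The naïve average (+107.676 + -165.508)/2 = -28.916° is on the wrong side of the globe.)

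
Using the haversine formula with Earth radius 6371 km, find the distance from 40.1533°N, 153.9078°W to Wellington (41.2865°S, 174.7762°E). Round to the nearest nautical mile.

5179 nmi

Δλ = 174.7762 − -153.9078 = 328.6840°; wrapped into (−180°, 180°]: -31.3160°.
Δφ = -41.2865 − 40.1533 = -81.4398°.
a = sin²(Δφ/2) + cos φ₁ · cos φ₂ · sin²(Δλ/2) = 0.467412.
c = 2·atan2(√a, √(1−a)) = 1.50557 rad → d = 6371·c ≈ 9592.01 km ≈ 5179.27 nmi.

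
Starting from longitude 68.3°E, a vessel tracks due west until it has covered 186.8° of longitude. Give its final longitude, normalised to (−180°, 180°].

Start at +68.3°; shift −186.8° → -118.5°.
-118.5° already lies in (−180°, 180°].

118.5°W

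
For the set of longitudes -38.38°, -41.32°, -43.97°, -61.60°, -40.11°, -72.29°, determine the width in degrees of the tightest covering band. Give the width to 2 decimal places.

Sort the longitudes: -72.29°, -61.60°, -43.97°, -41.32°, -40.11°, -38.38°.
Eastward gaps between consecutive values (wrapping around): 10.69°, 17.63°, 2.65°, 1.21°, 1.73°, 326.09°.
Largest gap = 326.09° ⇒ minimal covering band is its complement: 360° − 326.09° = 33.91°.
Band runs from -72.29° eastward to -38.38°.

33.91°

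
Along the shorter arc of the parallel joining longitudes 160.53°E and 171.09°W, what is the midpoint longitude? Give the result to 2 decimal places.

Signed shortest Δλ from +160.53° to -171.09° is +28.38°.
Midpoint longitude = +160.53° + (+28.38°)/2 = +160.53° + 14.19° = +174.72°.
(The naïve average (+160.53 + -171.09)/2 = -5.28° is on the wrong side of the globe.)

174.72°E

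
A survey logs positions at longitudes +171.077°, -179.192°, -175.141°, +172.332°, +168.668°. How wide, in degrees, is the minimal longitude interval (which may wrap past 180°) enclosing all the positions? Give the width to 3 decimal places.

16.191°

Sort the longitudes: -179.192°, -175.141°, +168.668°, +171.077°, +172.332°.
Eastward gaps between consecutive values (wrapping around): 4.051°, 343.809°, 2.409°, 1.255°, 8.476°.
Largest gap = 343.809° ⇒ minimal covering band is its complement: 360° − 343.809° = 16.191°.
Band runs from +168.668° eastward to -175.141°, crossing the antimeridian.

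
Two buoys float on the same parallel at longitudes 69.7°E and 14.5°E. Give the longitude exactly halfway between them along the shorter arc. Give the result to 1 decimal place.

42.1°E

Signed shortest Δλ from +69.7° to +14.5° is -55.2°.
Midpoint longitude = +69.7° + (-55.2°)/2 = +69.7° − 27.6° = +42.1°.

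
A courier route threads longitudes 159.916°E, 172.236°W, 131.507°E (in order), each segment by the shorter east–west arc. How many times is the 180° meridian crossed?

Leg 1: +159.916° → -172.236°, shortest Δλ = 27.848° (east) — crosses 180°.
Leg 2: -172.236° → +131.507°, shortest Δλ = -56.257° (west) — crosses 180°.
Total crossings: 2.

2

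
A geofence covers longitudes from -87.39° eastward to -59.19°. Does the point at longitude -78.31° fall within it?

Yes

Band width going east from -87.39° to -59.19°: ((-59.19 − -87.39) mod 360) = 28.20°.
Offset of -78.31° east of the west edge: ((-78.31 − -87.39) mod 360) = 9.08°.
9.08° ≤ 28.20° ⇒ inside.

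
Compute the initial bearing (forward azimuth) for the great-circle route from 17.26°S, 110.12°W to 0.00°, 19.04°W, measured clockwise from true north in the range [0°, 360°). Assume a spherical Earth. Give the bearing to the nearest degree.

90°

Δλ = -19.04 − -110.12 = 91.08°.
θ = atan2( sin Δλ · cos φ₂ , cos φ₁ · sin φ₂ − sin φ₁ · cos φ₂ · cos Δλ )
  = atan2(0.99982, -0.00559) = 90.320° → normalised to [0°, 360°): 90.320°.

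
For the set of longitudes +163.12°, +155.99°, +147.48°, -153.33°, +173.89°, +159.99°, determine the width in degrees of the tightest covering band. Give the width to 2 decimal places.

59.19°

Sort the longitudes: -153.33°, +147.48°, +155.99°, +159.99°, +163.12°, +173.89°.
Eastward gaps between consecutive values (wrapping around): 300.81°, 8.51°, 4.00°, 3.13°, 10.77°, 32.78°.
Largest gap = 300.81° ⇒ minimal covering band is its complement: 360° − 300.81° = 59.19°.
Band runs from +147.48° eastward to -153.33°, crossing the antimeridian.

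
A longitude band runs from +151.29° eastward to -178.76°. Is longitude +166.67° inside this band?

Yes

Band width going east from +151.29° to -178.76°: ((-178.76 − 151.29) mod 360) = 29.95°.
Offset of +166.67° east of the west edge: ((166.67 − 151.29) mod 360) = 15.38°.
15.38° ≤ 29.95° ⇒ inside.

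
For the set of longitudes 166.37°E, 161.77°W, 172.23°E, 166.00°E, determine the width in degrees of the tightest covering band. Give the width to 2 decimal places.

32.23°

Sort the longitudes: -161.77°, +166.00°, +166.37°, +172.23°.
Eastward gaps between consecutive values (wrapping around): 327.77°, 0.37°, 5.86°, 26.00°.
Largest gap = 327.77° ⇒ minimal covering band is its complement: 360° − 327.77° = 32.23°.
Band runs from +166.00° eastward to -161.77°, crossing the antimeridian.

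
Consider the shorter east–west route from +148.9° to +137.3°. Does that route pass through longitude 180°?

No

Signed shortest Δλ = ((137.3 − 148.9 + 180) mod 360) − 180 = -11.6°.
Going west by 11.6° from +148.9° reaches +137.3° without touching 180°.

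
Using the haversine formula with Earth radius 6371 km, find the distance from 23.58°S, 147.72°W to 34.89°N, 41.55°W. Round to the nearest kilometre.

12897 km

Δλ = -41.55 − -147.72 = 106.17°.
Δφ = 34.89 − -23.58 = 58.47°.
a = sin²(Δφ/2) + cos φ₁ · cos φ₂ · sin²(Δλ/2) = 0.719087.
c = 2·atan2(√a, √(1−a)) = 2.02436 rad → d = 6371·c ≈ 12897.22 km.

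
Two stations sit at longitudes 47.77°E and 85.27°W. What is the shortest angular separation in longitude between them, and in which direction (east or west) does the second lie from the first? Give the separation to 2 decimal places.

133.04° west

Raw difference: -85.27 − 47.77 = -133.04°.
Normalise into (−180°, 180°]: -133.04° stays -133.04°.
Negative ⇒ the second point lies to the west; separation 133.04°.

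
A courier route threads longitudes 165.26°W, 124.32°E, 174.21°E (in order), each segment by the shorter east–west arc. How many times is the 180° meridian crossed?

1

Leg 1: -165.26° → +124.32°, shortest Δλ = -70.42° (west) — crosses 180°.
Leg 2: +124.32° → +174.21°, shortest Δλ = 49.89° (east) — does not cross 180°.
Total crossings: 1.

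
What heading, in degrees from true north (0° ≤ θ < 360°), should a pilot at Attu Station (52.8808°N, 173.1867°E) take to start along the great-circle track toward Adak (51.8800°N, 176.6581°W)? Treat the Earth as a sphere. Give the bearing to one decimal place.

Δλ = -176.6581 − 173.1867 = -349.8448°; wrapped into (−180°, 180°]: 10.1552°.
θ = atan2( sin Δλ · cos φ₂ , cos φ₁ · sin φ₂ − sin φ₁ · cos φ₂ · cos Δλ )
  = atan2(0.10884, -0.00975) = 95.121° → normalised to [0°, 360°): 95.121°.

95.1°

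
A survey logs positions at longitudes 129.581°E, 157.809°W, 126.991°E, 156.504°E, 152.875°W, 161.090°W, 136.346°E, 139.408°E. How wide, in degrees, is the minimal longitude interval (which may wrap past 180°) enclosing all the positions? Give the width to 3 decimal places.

Sort the longitudes: -161.090°, -157.809°, -152.875°, +126.991°, +129.581°, +136.346°, +139.408°, +156.504°.
Eastward gaps between consecutive values (wrapping around): 3.281°, 4.934°, 279.866°, 2.590°, 6.765°, 3.062°, 17.096°, 42.406°.
Largest gap = 279.866° ⇒ minimal covering band is its complement: 360° − 279.866° = 80.134°.
Band runs from +126.991° eastward to -152.875°, crossing the antimeridian.

80.134°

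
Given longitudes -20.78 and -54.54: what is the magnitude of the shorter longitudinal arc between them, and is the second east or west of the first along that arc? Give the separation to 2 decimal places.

33.76° west

Raw difference: -54.54 − -20.78 = -33.76°.
Normalise into (−180°, 180°]: -33.76° stays -33.76°.
Negative ⇒ the second point lies to the west; separation 33.76°.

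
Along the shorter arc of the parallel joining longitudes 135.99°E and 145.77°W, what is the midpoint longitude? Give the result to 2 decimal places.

175.11°E

Signed shortest Δλ from +135.99° to -145.77° is +78.24°.
Midpoint longitude = +135.99° + (+78.24°)/2 = +135.99° + 39.12° = +175.11°.
(The naïve average (+135.99 + -145.77)/2 = -4.89° is on the wrong side of the globe.)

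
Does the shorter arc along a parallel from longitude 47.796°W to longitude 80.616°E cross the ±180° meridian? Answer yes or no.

No

Signed shortest Δλ = ((80.616 − -47.796 + 180) mod 360) − 180 = 128.412°.
Going east by 128.412° from -47.796° reaches +80.616° without touching 180°.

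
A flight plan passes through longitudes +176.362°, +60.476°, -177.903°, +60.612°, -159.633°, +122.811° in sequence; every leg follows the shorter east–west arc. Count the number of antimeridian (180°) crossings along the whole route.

Leg 1: +176.362° → +60.476°, shortest Δλ = -115.886° (west) — does not cross 180°.
Leg 2: +60.476° → -177.903°, shortest Δλ = 121.621° (east) — crosses 180°.
Leg 3: -177.903° → +60.612°, shortest Δλ = -121.485° (west) — crosses 180°.
Leg 4: +60.612° → -159.633°, shortest Δλ = 139.755° (east) — crosses 180°.
Leg 5: -159.633° → +122.811°, shortest Δλ = -77.556° (west) — crosses 180°.
Total crossings: 4.

4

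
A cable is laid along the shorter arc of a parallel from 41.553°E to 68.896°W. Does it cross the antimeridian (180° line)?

Signed shortest Δλ = ((-68.896 − 41.553 + 180) mod 360) − 180 = -110.449°.
Going west by 110.449° from +41.553° reaches -68.896° without touching 180°.

No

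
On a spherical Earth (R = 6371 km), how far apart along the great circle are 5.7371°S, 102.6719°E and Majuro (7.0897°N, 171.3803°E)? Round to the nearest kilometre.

7755 km

Δλ = 171.3803 − 102.6719 = 68.7084°.
Δφ = 7.0897 − -5.7371 = 12.8268°.
a = sin²(Δφ/2) + cos φ₁ · cos φ₂ · sin²(Δλ/2) = 0.326902.
c = 2·atan2(√a, √(1−a)) = 1.21728 rad → d = 6371·c ≈ 7755.31 km.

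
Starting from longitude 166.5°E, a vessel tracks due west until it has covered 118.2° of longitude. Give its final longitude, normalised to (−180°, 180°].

48.3°E

Start at +166.5°; shift −118.2° → +48.3°.
+48.3° already lies in (−180°, 180°].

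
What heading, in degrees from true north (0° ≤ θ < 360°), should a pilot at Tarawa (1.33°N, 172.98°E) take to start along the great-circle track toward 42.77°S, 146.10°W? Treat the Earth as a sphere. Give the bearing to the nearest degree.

145°

Δλ = -146.10 − 172.98 = -319.08°; wrapped into (−180°, 180°]: 40.92°.
θ = atan2( sin Δλ · cos φ₂ , cos φ₁ · sin φ₂ − sin φ₁ · cos φ₂ · cos Δλ )
  = atan2(0.48083, -0.69175) = 145.197° → normalised to [0°, 360°): 145.197°.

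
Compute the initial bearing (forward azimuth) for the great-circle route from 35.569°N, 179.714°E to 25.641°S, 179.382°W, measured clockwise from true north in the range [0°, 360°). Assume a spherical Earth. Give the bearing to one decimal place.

179.1°

Δλ = -179.382 − 179.714 = -359.096°; wrapped into (−180°, 180°]: 0.904°.
θ = atan2( sin Δλ · cos φ₂ , cos φ₁ · sin φ₂ − sin φ₁ · cos φ₂ · cos Δλ )
  = atan2(0.01422, -0.87633) = 179.070° → normalised to [0°, 360°): 179.070°.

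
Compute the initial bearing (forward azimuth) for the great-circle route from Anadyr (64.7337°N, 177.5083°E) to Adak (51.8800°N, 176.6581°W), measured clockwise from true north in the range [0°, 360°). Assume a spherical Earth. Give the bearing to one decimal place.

Δλ = -176.6581 − 177.5083 = -354.1664°; wrapped into (−180°, 180°]: 5.8336°.
θ = atan2( sin Δλ · cos φ₂ , cos φ₁ · sin φ₂ − sin φ₁ · cos φ₂ · cos Δλ )
  = atan2(0.06274, -0.21957) = 164.053° → normalised to [0°, 360°): 164.053°.

164.1°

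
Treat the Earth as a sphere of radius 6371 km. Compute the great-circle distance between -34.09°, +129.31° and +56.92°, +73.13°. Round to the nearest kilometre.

Δλ = 73.13 − 129.31 = -56.18°.
Δφ = 56.92 − -34.09 = 91.01°.
a = sin²(Δφ/2) + cos φ₁ · cos φ₂ · sin²(Δλ/2) = 0.609029.
c = 2·atan2(√a, √(1−a)) = 1.79062 rad → d = 6371·c ≈ 11408.04 km.

11408 km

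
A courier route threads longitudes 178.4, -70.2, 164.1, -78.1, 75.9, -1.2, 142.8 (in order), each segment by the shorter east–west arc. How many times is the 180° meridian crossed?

Leg 1: +178.4° → -70.2°, shortest Δλ = 111.4° (east) — crosses 180°.
Leg 2: -70.2° → +164.1°, shortest Δλ = -125.7° (west) — crosses 180°.
Leg 3: +164.1° → -78.1°, shortest Δλ = 117.8° (east) — crosses 180°.
Leg 4: -78.1° → +75.9°, shortest Δλ = 154.0° (east) — does not cross 180°.
Leg 5: +75.9° → -1.2°, shortest Δλ = -77.1° (west) — does not cross 180°.
Leg 6: -1.2° → +142.8°, shortest Δλ = 144.0° (east) — does not cross 180°.
Total crossings: 3.

3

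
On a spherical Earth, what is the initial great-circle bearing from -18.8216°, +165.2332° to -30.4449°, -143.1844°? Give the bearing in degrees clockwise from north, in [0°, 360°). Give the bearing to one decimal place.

Δλ = -143.1844 − 165.2332 = -308.4176°; wrapped into (−180°, 180°]: 51.5824°.
θ = atan2( sin Δλ · cos φ₂ , cos φ₁ · sin φ₂ − sin φ₁ · cos φ₂ · cos Δλ )
  = atan2(0.67547, -0.30678) = 114.426° → normalised to [0°, 360°): 114.426°.

114.4°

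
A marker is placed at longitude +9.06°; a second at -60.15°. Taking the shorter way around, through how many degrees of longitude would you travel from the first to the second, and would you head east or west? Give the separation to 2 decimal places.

Raw difference: -60.15 − 9.06 = -69.21°.
Normalise into (−180°, 180°]: -69.21° stays -69.21°.
Negative ⇒ the second point lies to the west; separation 69.21°.

69.21° west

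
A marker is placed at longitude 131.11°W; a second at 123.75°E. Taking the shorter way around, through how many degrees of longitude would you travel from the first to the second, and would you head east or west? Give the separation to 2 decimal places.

105.14° west

Raw difference: 123.75 − -131.11 = 254.86°.
Normalise into (−180°, 180°]: 254.86° − 360° = -105.14°.
Negative ⇒ the second point lies to the west; separation 105.14°.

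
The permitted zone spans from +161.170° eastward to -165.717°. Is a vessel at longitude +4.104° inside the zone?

No

Band width going east from +161.170° to -165.717°: ((-165.717 − 161.170) mod 360) = 33.113°.
Offset of +4.104° east of the west edge: ((4.104 − 161.170) mod 360) = 202.934°.
202.934° > 33.113° ⇒ outside.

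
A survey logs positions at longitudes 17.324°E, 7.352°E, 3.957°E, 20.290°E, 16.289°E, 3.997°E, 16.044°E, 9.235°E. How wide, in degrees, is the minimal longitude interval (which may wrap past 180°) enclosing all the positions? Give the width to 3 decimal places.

Sort the longitudes: +3.957°, +3.997°, +7.352°, +9.235°, +16.044°, +16.289°, +17.324°, +20.290°.
Eastward gaps between consecutive values (wrapping around): 0.040°, 3.355°, 1.883°, 6.809°, 0.245°, 1.035°, 2.966°, 343.667°.
Largest gap = 343.667° ⇒ minimal covering band is its complement: 360° − 343.667° = 16.333°.
Band runs from +3.957° eastward to +20.290°.

16.333°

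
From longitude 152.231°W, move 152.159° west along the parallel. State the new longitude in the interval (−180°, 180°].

Start at -152.231°; shift −152.159° → -304.390°.
-304.390° lies outside (−180°, 180°]; add 360° → +55.610°.

55.610°E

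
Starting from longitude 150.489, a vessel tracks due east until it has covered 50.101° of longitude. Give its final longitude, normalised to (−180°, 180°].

Start at +150.489°; shift +50.101° → +200.590°.
+200.590° lies outside (−180°, 180°]; subtract 360° → -159.410°.

-159.410°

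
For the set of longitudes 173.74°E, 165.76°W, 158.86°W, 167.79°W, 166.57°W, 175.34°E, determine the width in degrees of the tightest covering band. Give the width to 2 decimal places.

27.40°

Sort the longitudes: -167.79°, -166.57°, -165.76°, -158.86°, +173.74°, +175.34°.
Eastward gaps between consecutive values (wrapping around): 1.22°, 0.81°, 6.90°, 332.60°, 1.60°, 16.87°.
Largest gap = 332.60° ⇒ minimal covering band is its complement: 360° − 332.60° = 27.40°.
Band runs from +173.74° eastward to -158.86°, crossing the antimeridian.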